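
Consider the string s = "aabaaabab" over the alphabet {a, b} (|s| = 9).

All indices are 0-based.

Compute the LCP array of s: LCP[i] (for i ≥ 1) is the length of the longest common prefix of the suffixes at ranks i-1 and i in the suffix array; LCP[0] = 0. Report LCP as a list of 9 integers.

sorted suffixes:
  #0 SA[0]=3  'aaabab'
  #1 SA[1]=0  'aabaaabab'
  #2 SA[2]=4  'aabab'
  #3 SA[3]=7  'ab'
  #4 SA[4]=1  'abaaabab'
  #5 SA[5]=5  'abab'
  #6 SA[6]=8  'b'
  #7 SA[7]=2  'baaabab'
  #8 SA[8]=6  'bab'

SA = [3, 0, 4, 7, 1, 5, 8, 2, 6]
rank  pair      lcp
   1  s[3:],s[0:]  2  'aa'
   2  s[0:],s[4:]  4  'aaba'
   3  s[4:],s[7:]  1  'a'
   4  s[7:],s[1:]  2  'ab'
   5  s[1:],s[5:]  3  'aba'
   6  s[5:],s[8:]  0  ''
   7  s[8:],s[2:]  1  'b'
   8  s[2:],s[6:]  2  'ba'

[0, 2, 4, 1, 2, 3, 0, 1, 2]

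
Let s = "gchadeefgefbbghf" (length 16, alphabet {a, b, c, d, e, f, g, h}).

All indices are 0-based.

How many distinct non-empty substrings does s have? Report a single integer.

sorted suffixes:
  #0 SA[0]=3  'adeefgefbbghf'
  #1 SA[1]=11  'bbghf'
  #2 SA[2]=12  'bghf'
  #3 SA[3]=1  'chadeefgefbbghf'
  #4 SA[4]=4  'deefgefbbghf'
  #5 SA[5]=5  'eefgefbbghf'
  #6 SA[6]=9  'efbbghf'
  #7 SA[7]=6  'efgefbbghf'
  #8 SA[8]=15  'f'
  #9 SA[9]=10  'fbbghf'
  #10 SA[10]=7  'fgefbbghf'
  #11 SA[11]=0  'gchadeefgefbbghf'
  #12 SA[12]=8  'gefbbghf'
  #13 SA[13]=13  'ghf'
  #14 SA[14]=2  'hadeefgefbbghf'
  #15 SA[15]=14  'hf'

SA = [3, 11, 12, 1, 4, 5, 9, 6, 15, 10, 7, 0, 8, 13, 2, 14]
rank  pair      lcp
   1  s[3:],s[11:]  0  ''
   2  s[11:],s[12:]  1  'b'
   3  s[12:],s[1:]  0  ''
   4  s[1:],s[4:]  0  ''
   5  s[4:],s[5:]  0  ''
   6  s[5:],s[9:]  1  'e'
   7  s[9:],s[6:]  2  'ef'
   8  s[6:],s[15:]  0  ''
   9  s[15:],s[10:]  1  'f'
  10  s[10:],s[7:]  1  'f'
  11  s[7:],s[0:]  0  ''
  12  s[0:],s[8:]  1  'g'
  13  s[8:],s[13:]  1  'g'
  14  s[13:],s[2:]  0  ''
  15  s[2:],s[14:]  1  'h'

n(n+1)/2 = 16·17/2 = 136
Σ LCP = 0 + 0 + 1 + 0 + 0 + 0 + 1 + 2 + 0 + 1 + 1 + 0 + 1 + 1 + 0 + 1 = 9
distinct = 136 − 9 = 127

127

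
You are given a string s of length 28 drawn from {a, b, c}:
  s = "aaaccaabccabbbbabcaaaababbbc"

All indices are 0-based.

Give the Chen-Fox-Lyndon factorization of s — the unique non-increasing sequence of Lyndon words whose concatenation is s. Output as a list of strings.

["aaaccaabccabbbbabc", "aaaababbbc"]

emit factor 1: 'aaaccaabccabbbbabc' (i=0, period=18)
emit factor 2: 'aaaababbbc' (i=18, period=10)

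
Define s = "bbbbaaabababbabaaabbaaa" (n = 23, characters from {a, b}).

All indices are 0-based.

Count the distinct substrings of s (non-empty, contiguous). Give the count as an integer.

215

rank | idx | suffix
   0 |  22 | a
   1 |  21 | aa
   2 |  20 | aaa
   3 |   4 | aaabababbabaaabbaaa
   4 |  15 | aaabbaaa
   5 |   5 | aabababbabaaabbaaa
   6 |  16 | aabbaaa
   7 |  13 | abaaabbaaa
   8 |   6 | abababbabaaabbaaa
   9 |   8 | ababbabaaabbaaa
  10 |  17 | abbaaa
  11 |  10 | abbabaaabbaaa
  12 |  19 | baaa
  13 |   3 | baaabababbabaaabbaaa
  14 |  14 | baaabbaaa
  15 |  12 | babaaabbaaa
  16 |   7 | bababbabaaabbaaa
  17 |   9 | babbabaaabbaaa
  18 |  18 | bbaaa
  19 |   2 | bbaaabababbabaaabbaaa
  20 |  11 | bbabaaabbaaa
  21 |   1 | bbbaaabababbabaaabbaaa
  22 |   0 | bbbbaaabababbabaaabbaaa

SA = [22, 21, 20, 4, 15, 5, 16, 13, 6, 8, 17, 10, 19, 3, 14, 12, 7, 9, 18, 2, 11, 1, 0]
[i] adj suffixes → lcp
  [1] 22/21 → 1 ('a')
  [2] 21/20 → 2 ('aa')
  [3] 20/4 → 3 ('aaa')
  [4] 4/15 → 4 ('aaab')
  [5] 15/5 → 2 ('aa')
  [6] 5/16 → 3 ('aab')
  [7] 16/13 → 1 ('a')
  [8] 13/6 → 3 ('aba')
  [9] 6/8 → 4 ('abab')
  [10] 8/17 → 2 ('ab')
  [11] 17/10 → 4 ('abba')
  [12] 10/19 → 0 ('')
  [13] 19/3 → 4 ('baaa')
  [14] 3/14 → 5 ('baaab')
  [15] 14/12 → 2 ('ba')
  [16] 12/7 → 4 ('baba')
  [17] 7/9 → 3 ('bab')
  [18] 9/18 → 1 ('b')
  [19] 18/2 → 5 ('bbaaa')
  [20] 2/11 → 3 ('bba')
  [21] 11/1 → 2 ('bb')
  [22] 1/0 → 3 ('bbb')

n(n+1)/2 = 23·24/2 = 276
Σ LCP = 0 + 1 + 2 + 3 + 4 + 2 + 3 + 1 + 3 + 4 + 2 + 4 + 0 + 4 + 5 + 2 + 4 + 3 + 1 + 5 + 3 + 2 + 3 = 61
distinct = 276 − 61 = 215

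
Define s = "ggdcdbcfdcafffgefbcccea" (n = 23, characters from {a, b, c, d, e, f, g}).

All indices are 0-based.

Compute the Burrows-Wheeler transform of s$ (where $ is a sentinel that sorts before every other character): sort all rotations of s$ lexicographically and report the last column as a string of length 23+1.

aecfddbcdcbcfgcgecaffgf$

rank  rotation                  last
    0  $ggdcdbcfdcafffgefbcccea  a
    1  a$ggdcdbcfdcafffgefbccce  e
    2  afffgefbcccea$ggdcdbcfdc  c
    3  bcccea$ggdcdbcfdcafffgef  f
    4  bcfdcafffgefbcccea$ggdcd  d
    5  cafffgefbcccea$ggdcdbcfd  d
    6  cccea$ggdcdbcfdcafffgefb  b
    7  ccea$ggdcdbcfdcafffgefbc  c
    8  cdbcfdcafffgefbcccea$ggd  d
    9  cea$ggdcdbcfdcafffgefbcc  c
   10  cfdcafffgefbcccea$ggdcdb  b
   11  dbcfdcafffgefbcccea$ggdc  c
   12  dcafffgefbcccea$ggdcdbcf  f
   13  dcdbcfdcafffgefbcccea$gg  g
   14  ea$ggdcdbcfdcafffgefbccc  c
   15  efbcccea$ggdcdbcfdcafffg  g
   16  fbcccea$ggdcdbcfdcafffge  e
   17  fdcafffgefbcccea$ggdcdbc  c
   18  fffgefbcccea$ggdcdbcfdca  a
   19  ffgefbcccea$ggdcdbcfdcaf  f
   20  fgefbcccea$ggdcdbcfdcaff  f
   21  gdcdbcfdcafffgefbcccea$g  g
   22  gefbcccea$ggdcdbcfdcafff  f
   23  ggdcdbcfdcafffgefbcccea$  $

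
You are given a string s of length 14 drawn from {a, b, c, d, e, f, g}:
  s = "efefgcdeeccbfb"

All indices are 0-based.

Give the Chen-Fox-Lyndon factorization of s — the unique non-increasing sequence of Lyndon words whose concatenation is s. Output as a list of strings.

emit factor 1: 'efefg' (i=0, period=5)
emit factor 2: 'cdee' (i=5, period=4)
emit factor 3: 'c' (i=9, period=1)
emit factor 4: 'c' (i=10, period=1)
emit factor 5: 'bf' (i=11, period=2)
emit factor 6: 'b' (i=13, period=1)

["efefg", "cdee", "c", "c", "bf", "b"]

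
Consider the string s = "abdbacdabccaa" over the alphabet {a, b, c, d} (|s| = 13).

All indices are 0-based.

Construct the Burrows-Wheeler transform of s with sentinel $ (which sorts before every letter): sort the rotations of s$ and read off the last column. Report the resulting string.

aacd$bdaacbacb

rank  rotation        last
    0  $abdbacdabccaa  a
    1  a$abdbacdabcca  a
    2  aa$abdbacdabcc  c
    3  abccaa$abdbacd  d
    4  abdbacdabccaa$  $
    5  acdabccaa$abdb  b
    6  bacdabccaa$abd  d
    7  bccaa$abdbacda  a
    8  bdbacdabccaa$a  a
    9  caa$abdbacdabc  c
   10  ccaa$abdbacdab  b
   11  cdabccaa$abdba  a
   12  dabccaa$abdbac  c
   13  dbacdabccaa$ab  b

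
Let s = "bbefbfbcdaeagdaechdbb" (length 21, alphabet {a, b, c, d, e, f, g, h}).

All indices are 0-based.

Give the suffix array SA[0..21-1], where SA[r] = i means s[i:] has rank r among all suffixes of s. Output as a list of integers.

sorted suffixes:
  #0 SA[0]=9  'aeagdaechdbb'
  #1 SA[1]=14  'aechdbb'
  #2 SA[2]=11  'agdaechdbb'
  #3 SA[3]=20  'b'
  #4 SA[4]=19  'bb'
  #5 SA[5]=0  'bbefbfbcdaeagdaechdbb'
  #6 SA[6]=6  'bcdaeagdaechdbb'
  #7 SA[7]=1  'befbfbcdaeagdaechdbb'
  #8 SA[8]=4  'bfbcdaeagdaechdbb'
  #9 SA[9]=7  'cdaeagdaechdbb'
  #10 SA[10]=16  'chdbb'
  #11 SA[11]=8  'daeagdaechdbb'
  #12 SA[12]=13  'daechdbb'
  #13 SA[13]=18  'dbb'
  #14 SA[14]=10  'eagdaechdbb'
  #15 SA[15]=15  'echdbb'
  #16 SA[16]=2  'efbfbcdaeagdaechdbb'
  #17 SA[17]=5  'fbcdaeagdaechdbb'
  #18 SA[18]=3  'fbfbcdaeagdaechdbb'
  #19 SA[19]=12  'gdaechdbb'
  #20 SA[20]=17  'hdbb'

[9, 14, 11, 20, 19, 0, 6, 1, 4, 7, 16, 8, 13, 18, 10, 15, 2, 5, 3, 12, 17]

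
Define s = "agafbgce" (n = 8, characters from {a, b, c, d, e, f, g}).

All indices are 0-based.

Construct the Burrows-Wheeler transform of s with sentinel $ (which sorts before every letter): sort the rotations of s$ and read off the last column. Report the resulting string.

eg$fgcaab

rank  rotation   last
    0  $agafbgce  e
    1  afbgce$ag  g
    2  agafbgce$  $
    3  bgce$agaf  f
    4  ce$agafbg  g
    5  e$agafbgc  c
    6  fbgce$aga  a
    7  gafbgce$a  a
    8  gce$agafb  b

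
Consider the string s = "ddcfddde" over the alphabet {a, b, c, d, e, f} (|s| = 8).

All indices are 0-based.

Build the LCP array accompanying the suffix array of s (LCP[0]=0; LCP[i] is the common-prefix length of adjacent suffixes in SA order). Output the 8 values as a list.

[0, 0, 1, 2, 2, 1, 0, 0]

sorted suffixes:
  #0 SA[0]=2  'cfddde'
  #1 SA[1]=1  'dcfddde'
  #2 SA[2]=0  'ddcfddde'
  #3 SA[3]=4  'ddde'
  #4 SA[4]=5  'dde'
  #5 SA[5]=6  'de'
  #6 SA[6]=7  'e'
  #7 SA[7]=3  'fddde'

SA = [2, 1, 0, 4, 5, 6, 7, 3]
[i] adj suffixes → lcp
  [1] 2/1 → 0 ('')
  [2] 1/0 → 1 ('d')
  [3] 0/4 → 2 ('dd')
  [4] 4/5 → 2 ('dd')
  [5] 5/6 → 1 ('d')
  [6] 6/7 → 0 ('')
  [7] 7/3 → 0 ('')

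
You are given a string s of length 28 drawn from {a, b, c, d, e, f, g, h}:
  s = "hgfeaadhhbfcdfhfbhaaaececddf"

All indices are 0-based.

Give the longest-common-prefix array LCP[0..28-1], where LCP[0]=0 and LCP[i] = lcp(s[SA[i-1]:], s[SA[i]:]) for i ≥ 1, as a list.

sorted suffixes:
  #0 SA[0]=18  'aaaececddf'
  #1 SA[1]=4  'aadhhbfcdfhfbhaaaececddf'
  #2 SA[2]=19  'aaececddf'
  #3 SA[3]=5  'adhhbfcdfhfbhaaaececddf'
  #4 SA[4]=20  'aececddf'
  #5 SA[5]=9  'bfcdfhfbhaaaececddf'
  #6 SA[6]=16  'bhaaaececddf'
  #7 SA[7]=24  'cddf'
  #8 SA[8]=11  'cdfhfbhaaaececddf'
  #9 SA[9]=22  'cecddf'
  #10 SA[10]=25  'ddf'
  #11 SA[11]=26  'df'
  #12 SA[12]=12  'dfhfbhaaaececddf'
  #13 SA[13]=6  'dhhbfcdfhfbhaaaececddf'
  #14 SA[14]=3  'eaadhhbfcdfhfbhaaaececddf'
  #15 SA[15]=23  'ecddf'
  #16 SA[16]=21  'ececddf'
  #17 SA[17]=27  'f'
  #18 SA[18]=15  'fbhaaaececddf'
  #19 SA[19]=10  'fcdfhfbhaaaececddf'
  #20 SA[20]=2  'feaadhhbfcdfhfbhaaaececddf'
  #21 SA[21]=13  'fhfbhaaaececddf'
  #22 SA[22]=1  'gfeaadhhbfcdfhfbhaaaececddf'
  #23 SA[23]=17  'haaaececddf'
  #24 SA[24]=8  'hbfcdfhfbhaaaececddf'
  #25 SA[25]=14  'hfbhaaaececddf'
  #26 SA[26]=0  'hgfeaadhhbfcdfhfbhaaaececddf'
  #27 SA[27]=7  'hhbfcdfhfbhaaaececddf'

SA = [18, 4, 19, 5, 20, 9, 16, 24, 11, 22, 25, 26, 12, 6, 3, 23, 21, 27, 15, 10, 2, 13, 1, 17, 8, 14, 0, 7]
[i] adj suffixes → lcp
  [1] 18/4 → 2 ('aa')
  [2] 4/19 → 2 ('aa')
  [3] 19/5 → 1 ('a')
  [4] 5/20 → 1 ('a')
  [5] 20/9 → 0 ('')
  [6] 9/16 → 1 ('b')
  [7] 16/24 → 0 ('')
  [8] 24/11 → 2 ('cd')
  [9] 11/22 → 1 ('c')
  [10] 22/25 → 0 ('')
  [11] 25/26 → 1 ('d')
  [12] 26/12 → 2 ('df')
  [13] 12/6 → 1 ('d')
  [14] 6/3 → 0 ('')
  [15] 3/23 → 1 ('e')
  [16] 23/21 → 2 ('ec')
  [17] 21/27 → 0 ('')
  [18] 27/15 → 1 ('f')
  [19] 15/10 → 1 ('f')
  [20] 10/2 → 1 ('f')
  [21] 2/13 → 1 ('f')
  [22] 13/1 → 0 ('')
  [23] 1/17 → 0 ('')
  [24] 17/8 → 1 ('h')
  [25] 8/14 → 1 ('h')
  [26] 14/0 → 1 ('h')
  [27] 0/7 → 1 ('h')

[0, 2, 2, 1, 1, 0, 1, 0, 2, 1, 0, 1, 2, 1, 0, 1, 2, 0, 1, 1, 1, 1, 0, 0, 1, 1, 1, 1]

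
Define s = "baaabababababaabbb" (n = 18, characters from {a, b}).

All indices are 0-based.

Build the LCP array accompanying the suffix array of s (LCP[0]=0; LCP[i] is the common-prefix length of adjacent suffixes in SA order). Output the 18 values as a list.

[0, 2, 3, 1, 3, 5, 7, 9, 2, 0, 1, 3, 2, 4, 6, 8, 1, 2]

rank | idx | suffix
   0 |   1 | aaabababababaabbb
   1 |   2 | aabababababaabbb
   2 |  13 | aabbb
   3 |  11 | abaabbb
   4 |   9 | ababaabbb
   5 |   7 | abababaabbb
   6 |   5 | ababababaabbb
   7 |   3 | abababababaabbb
   8 |  14 | abbb
   9 |  17 | b
  10 |   0 | baaabababababaabbb
  11 |  12 | baabbb
  12 |  10 | babaabbb
  13 |   8 | bababaabbb
  14 |   6 | babababaabbb
  15 |   4 | bababababaabbb
  16 |  16 | bb
  17 |  15 | bbb

SA = [1, 2, 13, 11, 9, 7, 5, 3, 14, 17, 0, 12, 10, 8, 6, 4, 16, 15]
i: (SA[i-1],SA[i]) lcp shared
  1: (1,2) 2 'aa'
  2: (2,13) 3 'aab'
  3: (13,11) 1 'a'
  4: (11,9) 3 'aba'
  5: (9,7) 5 'ababa'
  6: (7,5) 7 'abababa'
  7: (5,3) 9 'ababababa'
  8: (3,14) 2 'ab'
  9: (14,17) 0 ''
  10: (17,0) 1 'b'
  11: (0,12) 3 'baa'
  12: (12,10) 2 'ba'
  13: (10,8) 4 'baba'
  14: (8,6) 6 'bababa'
  15: (6,4) 8 'babababa'
  16: (4,16) 1 'b'
  17: (16,15) 2 'bb'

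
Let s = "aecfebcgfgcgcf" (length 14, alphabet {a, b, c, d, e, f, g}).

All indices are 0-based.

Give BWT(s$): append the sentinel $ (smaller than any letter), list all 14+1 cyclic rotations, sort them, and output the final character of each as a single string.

f$egegbfaccgcfc

rank  rotation         last
    0  $aecfebcgfgcgcf  f
    1  aecfebcgfgcgcf$  $
    2  bcgfgcgcf$aecfe  e
    3  cf$aecfebcgfgcg  g
    4  cfebcgfgcgcf$ae  e
    5  cgcf$aecfebcgfg  g
    6  cgfgcgcf$aecfeb  b
    7  ebcgfgcgcf$aecf  f
    8  ecfebcgfgcgcf$a  a
    9  f$aecfebcgfgcgc  c
   10  febcgfgcgcf$aec  c
   11  fgcgcf$aecfebcg  g
   12  gcf$aecfebcgfgc  c
   13  gcgcf$aecfebcgf  f
   14  gfgcgcf$aecfebc  c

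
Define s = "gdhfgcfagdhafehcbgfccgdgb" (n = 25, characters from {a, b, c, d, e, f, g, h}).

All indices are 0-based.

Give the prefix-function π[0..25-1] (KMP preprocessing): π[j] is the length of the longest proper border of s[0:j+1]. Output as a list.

π[0] = 0
j=1 s[j]='d': π[1]=0 (border '')
j=2 s[j]='h': π[2]=0 (border '')
j=3 s[j]='f': π[3]=0 (border '')
j=4 s[j]='g': π[4]=1 (border 'g')
j=5 s[j]='c': k: 1→0; π[5]=0 (border '')
j=6 s[j]='f': π[6]=0 (border '')
j=7 s[j]='a': π[7]=0 (border '')
j=8 s[j]='g': π[8]=1 (border 'g')
j=9 s[j]='d': π[9]=2 (border 'gd')
j=10 s[j]='h': π[10]=3 (border 'gdh')
j=11 s[j]='a': k: 3→0; π[11]=0 (border '')
j=12 s[j]='f': π[12]=0 (border '')
j=13 s[j]='e': π[13]=0 (border '')
j=14 s[j]='h': π[14]=0 (border '')
j=15 s[j]='c': π[15]=0 (border '')
j=16 s[j]='b': π[16]=0 (border '')
j=17 s[j]='g': π[17]=1 (border 'g')
j=18 s[j]='f': k: 1→0; π[18]=0 (border '')
j=19 s[j]='c': π[19]=0 (border '')
j=20 s[j]='c': π[20]=0 (border '')
j=21 s[j]='g': π[21]=1 (border 'g')
j=22 s[j]='d': π[22]=2 (border 'gd')
j=23 s[j]='g': k: 2→0; π[23]=1 (border 'g')
j=24 s[j]='b': k: 1→0; π[24]=0 (border '')

[0, 0, 0, 0, 1, 0, 0, 0, 1, 2, 3, 0, 0, 0, 0, 0, 0, 1, 0, 0, 0, 1, 2, 1, 0]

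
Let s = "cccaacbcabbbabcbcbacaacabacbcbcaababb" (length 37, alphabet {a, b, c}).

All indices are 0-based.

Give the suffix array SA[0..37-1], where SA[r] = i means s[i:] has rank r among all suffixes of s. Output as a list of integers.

[31, 20, 3, 32, 23, 34, 8, 12, 18, 21, 4, 25, 36, 33, 11, 17, 24, 35, 10, 9, 29, 6, 15, 27, 13, 30, 19, 2, 22, 7, 16, 28, 5, 14, 26, 1, 0]

rank→(start, suffix):
  0 → (31, 'aababb')
  1 → (20, 'aacabacbcbcaababb')
  2 → (3, 'aacbcabbbabcbcbacaacabacbcbcaababb')
  3 → (32, 'ababb')
  4 → (23, 'abacbcbcaababb')
  5 → (34, 'abb')
  6 → (8, 'abbbabcbcbacaacabacbcbcaababb')
  7 → (12, 'abcbcbacaacabacbcbcaababb')
  8 → (18, 'acaacabacbcbcaababb')
  9 → (21, 'acabacbcbcaababb')
  10 → (4, 'acbcabbbabcbcbacaacabacbcbcaababb')
  11 → (25, 'acbcbcaababb')
  12 → (36, 'b')
  13 → (33, 'babb')
  14 → (11, 'babcbcbacaacabacbcbcaababb')
  15 → (17, 'bacaacabacbcbcaababb')
  16 → (24, 'bacbcbcaababb')
  17 → (35, 'bb')
  18 → (10, 'bbabcbcbacaacabacbcbcaababb')
  19 → (9, 'bbbabcbcbacaacabacbcbcaababb')
  20 → (29, 'bcaababb')
  21 → (6, 'bcabbbabcbcbacaacabacbcbcaababb')
  22 → (15, 'bcbacaacabacbcbcaababb')
  23 → (27, 'bcbcaababb')
  24 → (13, 'bcbcbacaacabacbcbcaababb')
  25 → (30, 'caababb')
  26 → (19, 'caacabacbcbcaababb')
  27 → (2, 'caacbcabbbabcbcbacaacabacbcbcaababb')
  28 → (22, 'cabacbcbcaababb')
  29 → (7, 'cabbbabcbcbacaacabacbcbcaababb')
  30 → (16, 'cbacaacabacbcbcaababb')
  31 → (28, 'cbcaababb')
  32 → (5, 'cbcabbbabcbcbacaacabacbcbcaababb')
  33 → (14, 'cbcbacaacabacbcbcaababb')
  34 → (26, 'cbcbcaababb')
  35 → (1, 'ccaacbcabbbabcbcbacaacabacbcbcaababb')
  36 → (0, 'cccaacbcabbbabcbcbacaacabacbcbcaababb')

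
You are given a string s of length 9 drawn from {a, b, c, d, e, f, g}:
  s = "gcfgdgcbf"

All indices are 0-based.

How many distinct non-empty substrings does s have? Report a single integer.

sorted suffixes:
  #0 SA[0]=7  'bf'
  #1 SA[1]=6  'cbf'
  #2 SA[2]=1  'cfgdgcbf'
  #3 SA[3]=4  'dgcbf'
  #4 SA[4]=8  'f'
  #5 SA[5]=2  'fgdgcbf'
  #6 SA[6]=5  'gcbf'
  #7 SA[7]=0  'gcfgdgcbf'
  #8 SA[8]=3  'gdgcbf'

SA = [7, 6, 1, 4, 8, 2, 5, 0, 3]
[i] adj suffixes → lcp
  [1] 7/6 → 0 ('')
  [2] 6/1 → 1 ('c')
  [3] 1/4 → 0 ('')
  [4] 4/8 → 0 ('')
  [5] 8/2 → 1 ('f')
  [6] 2/5 → 0 ('')
  [7] 5/0 → 2 ('gc')
  [8] 0/3 → 1 ('g')

n(n+1)/2 = 9·10/2 = 45
Σ LCP = 0 + 0 + 1 + 0 + 0 + 1 + 0 + 2 + 1 = 5
distinct = 45 − 5 = 40

40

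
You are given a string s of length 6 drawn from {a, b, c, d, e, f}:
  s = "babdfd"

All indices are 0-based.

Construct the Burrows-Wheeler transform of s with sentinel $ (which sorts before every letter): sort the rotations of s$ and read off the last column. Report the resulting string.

rank  rotation last
    0  $babdfd  d
    1  abdfd$b  b
    2  babdfd$  $
    3  bdfd$ba  a
    4  d$babdf  f
    5  dfd$bab  b
    6  fd$babd  d

db$afbd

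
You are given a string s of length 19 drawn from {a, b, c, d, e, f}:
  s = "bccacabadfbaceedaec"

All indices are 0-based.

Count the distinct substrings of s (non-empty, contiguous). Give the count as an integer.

174

rank→(start, suffix):
  0 → (5, 'abadfbaceedaec')
  1 → (3, 'acabadfbaceedaec')
  2 → (11, 'aceedaec')
  3 → (7, 'adfbaceedaec')
  4 → (16, 'aec')
  5 → (10, 'baceedaec')
  6 → (6, 'badfbaceedaec')
  7 → (0, 'bccacabadfbaceedaec')
  8 → (18, 'c')
  9 → (4, 'cabadfbaceedaec')
  10 → (2, 'cacabadfbaceedaec')
  11 → (1, 'ccacabadfbaceedaec')
  12 → (12, 'ceedaec')
  13 → (15, 'daec')
  14 → (8, 'dfbaceedaec')
  15 → (17, 'ec')
  16 → (14, 'edaec')
  17 → (13, 'eedaec')
  18 → (9, 'fbaceedaec')

SA = [5, 3, 11, 7, 16, 10, 6, 0, 18, 4, 2, 1, 12, 15, 8, 17, 14, 13, 9]
rank  pair      lcp
   1  s[5:],s[3:]  1  'a'
   2  s[3:],s[11:]  2  'ac'
   3  s[11:],s[7:]  1  'a'
   4  s[7:],s[16:]  1  'a'
   5  s[16:],s[10:]  0  ''
   6  s[10:],s[6:]  2  'ba'
   7  s[6:],s[0:]  1  'b'
   8  s[0:],s[18:]  0  ''
   9  s[18:],s[4:]  1  'c'
  10  s[4:],s[2:]  2  'ca'
  11  s[2:],s[1:]  1  'c'
  12  s[1:],s[12:]  1  'c'
  13  s[12:],s[15:]  0  ''
  14  s[15:],s[8:]  1  'd'
  15  s[8:],s[17:]  0  ''
  16  s[17:],s[14:]  1  'e'
  17  s[14:],s[13:]  1  'e'
  18  s[13:],s[9:]  0  ''

n(n+1)/2 = 19·20/2 = 190
Σ LCP = 0 + 1 + 2 + 1 + 1 + 0 + 2 + 1 + 0 + 1 + 2 + 1 + 1 + 0 + 1 + 0 + 1 + 1 + 0 = 16
distinct = 190 − 16 = 174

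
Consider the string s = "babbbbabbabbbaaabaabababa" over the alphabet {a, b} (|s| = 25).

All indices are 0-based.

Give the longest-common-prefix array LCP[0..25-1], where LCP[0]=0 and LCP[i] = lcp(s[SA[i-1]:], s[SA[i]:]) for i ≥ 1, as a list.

[0, 1, 2, 4, 1, 3, 3, 5, 2, 3, 4, 0, 2, 3, 2, 4, 3, 4, 5, 1, 3, 5, 2, 4, 3]

rank→(start, suffix):
  0 → (24, 'a')
  1 → (13, 'aaabaabababa')
  2 → (14, 'aabaabababa')
  3 → (17, 'aabababa')
  4 → (22, 'aba')
  5 → (15, 'abaabababa')
  6 → (20, 'ababa')
  7 → (18, 'abababa')
  8 → (6, 'abbabbbaaabaabababa')
  9 → (9, 'abbbaaabaabababa')
  10 → (1, 'abbbbabbabbbaaabaabababa')
  11 → (23, 'ba')
  12 → (12, 'baaabaabababa')
  13 → (16, 'baabababa')
  14 → (21, 'baba')
  15 → (19, 'bababa')
  16 → (5, 'babbabbbaaabaabababa')
  17 → (8, 'babbbaaabaabababa')
  18 → (0, 'babbbbabbabbbaaabaabababa')
  19 → (11, 'bbaaabaabababa')
  20 → (4, 'bbabbabbbaaabaabababa')
  21 → (7, 'bbabbbaaabaabababa')
  22 → (10, 'bbbaaabaabababa')
  23 → (3, 'bbbabbabbbaaabaabababa')
  24 → (2, 'bbbbabbabbbaaabaabababa')

SA = [24, 13, 14, 17, 22, 15, 20, 18, 6, 9, 1, 23, 12, 16, 21, 19, 5, 8, 0, 11, 4, 7, 10, 3, 2]
i: (SA[i-1],SA[i]) lcp shared
  1: (24,13) 1 'a'
  2: (13,14) 2 'aa'
  3: (14,17) 4 'aaba'
  4: (17,22) 1 'a'
  5: (22,15) 3 'aba'
  6: (15,20) 3 'aba'
  7: (20,18) 5 'ababa'
  8: (18,6) 2 'ab'
  9: (6,9) 3 'abb'
  10: (9,1) 4 'abbb'
  11: (1,23) 0 ''
  12: (23,12) 2 'ba'
  13: (12,16) 3 'baa'
  14: (16,21) 2 'ba'
  15: (21,19) 4 'baba'
  16: (19,5) 3 'bab'
  17: (5,8) 4 'babb'
  18: (8,0) 5 'babbb'
  19: (0,11) 1 'b'
  20: (11,4) 3 'bba'
  21: (4,7) 5 'bbabb'
  22: (7,10) 2 'bb'
  23: (10,3) 4 'bbba'
  24: (3,2) 3 'bbb'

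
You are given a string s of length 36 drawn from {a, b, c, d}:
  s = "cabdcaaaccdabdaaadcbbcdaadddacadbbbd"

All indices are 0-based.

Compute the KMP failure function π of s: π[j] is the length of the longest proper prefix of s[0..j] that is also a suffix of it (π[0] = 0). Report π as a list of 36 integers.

π[0] = 0
j=1 s[j]='a': π[1]=0 (border '')
j=2 s[j]='b': π[2]=0 (border '')
j=3 s[j]='d': π[3]=0 (border '')
j=4 s[j]='c': π[4]=1 (border 'c')
j=5 s[j]='a': π[5]=2 (border 'ca')
j=6 s[j]='a': k: 2→0; π[6]=0 (border '')
j=7 s[j]='a': π[7]=0 (border '')
j=8 s[j]='c': π[8]=1 (border 'c')
j=9 s[j]='c': k: 1→0; π[9]=1 (border 'c')
j=10 s[j]='d': k: 1→0; π[10]=0 (border '')
j=11 s[j]='a': π[11]=0 (border '')
j=12 s[j]='b': π[12]=0 (border '')
j=13 s[j]='d': π[13]=0 (border '')
j=14 s[j]='a': π[14]=0 (border '')
j=15 s[j]='a': π[15]=0 (border '')
j=16 s[j]='a': π[16]=0 (border '')
j=17 s[j]='d': π[17]=0 (border '')
j=18 s[j]='c': π[18]=1 (border 'c')
j=19 s[j]='b': k: 1→0; π[19]=0 (border '')
j=20 s[j]='b': π[20]=0 (border '')
j=21 s[j]='c': π[21]=1 (border 'c')
j=22 s[j]='d': k: 1→0; π[22]=0 (border '')
j=23 s[j]='a': π[23]=0 (border '')
j=24 s[j]='a': π[24]=0 (border '')
j=25 s[j]='d': π[25]=0 (border '')
j=26 s[j]='d': π[26]=0 (border '')
j=27 s[j]='d': π[27]=0 (border '')
j=28 s[j]='a': π[28]=0 (border '')
j=29 s[j]='c': π[29]=1 (border 'c')
j=30 s[j]='a': π[30]=2 (border 'ca')
j=31 s[j]='d': k: 2→0; π[31]=0 (border '')
j=32 s[j]='b': π[32]=0 (border '')
j=33 s[j]='b': π[33]=0 (border '')
j=34 s[j]='b': π[34]=0 (border '')
j=35 s[j]='d': π[35]=0 (border '')

[0, 0, 0, 0, 1, 2, 0, 0, 1, 1, 0, 0, 0, 0, 0, 0, 0, 0, 1, 0, 0, 1, 0, 0, 0, 0, 0, 0, 0, 1, 2, 0, 0, 0, 0, 0]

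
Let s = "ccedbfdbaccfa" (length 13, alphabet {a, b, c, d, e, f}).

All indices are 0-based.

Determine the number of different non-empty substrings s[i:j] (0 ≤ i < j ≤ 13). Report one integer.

82

sorted suffixes:
  #0 SA[0]=12  'a'
  #1 SA[1]=8  'accfa'
  #2 SA[2]=7  'baccfa'
  #3 SA[3]=4  'bfdbaccfa'
  #4 SA[4]=0  'ccedbfdbaccfa'
  #5 SA[5]=9  'ccfa'
  #6 SA[6]=1  'cedbfdbaccfa'
  #7 SA[7]=10  'cfa'
  #8 SA[8]=6  'dbaccfa'
  #9 SA[9]=3  'dbfdbaccfa'
  #10 SA[10]=2  'edbfdbaccfa'
  #11 SA[11]=11  'fa'
  #12 SA[12]=5  'fdbaccfa'

SA = [12, 8, 7, 4, 0, 9, 1, 10, 6, 3, 2, 11, 5]
i: (SA[i-1],SA[i]) lcp shared
  1: (12,8) 1 'a'
  2: (8,7) 0 ''
  3: (7,4) 1 'b'
  4: (4,0) 0 ''
  5: (0,9) 2 'cc'
  6: (9,1) 1 'c'
  7: (1,10) 1 'c'
  8: (10,6) 0 ''
  9: (6,3) 2 'db'
  10: (3,2) 0 ''
  11: (2,11) 0 ''
  12: (11,5) 1 'f'

n(n+1)/2 = 13·14/2 = 91
Σ LCP = 0 + 1 + 0 + 1 + 0 + 2 + 1 + 1 + 0 + 2 + 0 + 0 + 1 = 9
distinct = 91 − 9 = 82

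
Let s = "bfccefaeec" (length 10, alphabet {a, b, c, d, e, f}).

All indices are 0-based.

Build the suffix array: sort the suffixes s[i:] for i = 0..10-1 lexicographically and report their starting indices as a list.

[6, 0, 9, 2, 3, 8, 7, 4, 5, 1]

rank→(start, suffix):
  0 → (6, 'aeec')
  1 → (0, 'bfccefaeec')
  2 → (9, 'c')
  3 → (2, 'ccefaeec')
  4 → (3, 'cefaeec')
  5 → (8, 'ec')
  6 → (7, 'eec')
  7 → (4, 'efaeec')
  8 → (5, 'faeec')
  9 → (1, 'fccefaeec')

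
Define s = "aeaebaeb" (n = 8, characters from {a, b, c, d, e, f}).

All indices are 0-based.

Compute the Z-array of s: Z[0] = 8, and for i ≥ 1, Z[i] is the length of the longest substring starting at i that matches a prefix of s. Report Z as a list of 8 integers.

Z[0]=8
i=1: outside box; Z[1]=0
i=2: outside box; Z[2]=2 extend→box=[2,4)
i=3: min(r-i=1, Z[1]=0)=0; Z[3]=0
i=4: outside box; Z[4]=0
i=5: outside box; Z[5]=2 extend→box=[5,7)
i=6: min(r-i=1, Z[1]=0)=0; Z[6]=0
i=7: outside box; Z[7]=0

[8, 0, 2, 0, 0, 2, 0, 0]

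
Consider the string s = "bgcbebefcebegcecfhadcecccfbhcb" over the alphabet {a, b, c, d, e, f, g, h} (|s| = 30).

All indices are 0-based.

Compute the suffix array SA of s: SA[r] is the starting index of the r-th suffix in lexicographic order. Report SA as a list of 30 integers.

rank | idx | suffix
   0 |  18 | adcecccfbhcb
   1 |  29 | b
   2 |   3 | bebefcebegcecfhadcecccfbhcb
   3 |   5 | befcebegcecfhadcecccfbhcb
   4 |  10 | begcecfhadcecccfbhcb
   5 |   0 | bgcbebefcebegcecfhadcecccfbhcb
   6 |  26 | bhcb
   7 |  28 | cb
   8 |   2 | cbebefcebegcecfhadcecccfbhcb
   9 |  22 | cccfbhcb
  10 |  23 | ccfbhcb
  11 |   8 | cebegcecfhadcecccfbhcb
  12 |  20 | cecccfbhcb
  13 |  13 | cecfhadcecccfbhcb
  14 |  24 | cfbhcb
  15 |  15 | cfhadcecccfbhcb
  16 |  19 | dcecccfbhcb
  17 |   4 | ebefcebegcecfhadcecccfbhcb
  18 |   9 | ebegcecfhadcecccfbhcb
  19 |  21 | ecccfbhcb
  20 |  14 | ecfhadcecccfbhcb
  21 |   6 | efcebegcecfhadcecccfbhcb
  22 |  11 | egcecfhadcecccfbhcb
  23 |  25 | fbhcb
  24 |   7 | fcebegcecfhadcecccfbhcb
  25 |  16 | fhadcecccfbhcb
  26 |   1 | gcbebefcebegcecfhadcecccfbhcb
  27 |  12 | gcecfhadcecccfbhcb
  28 |  17 | hadcecccfbhcb
  29 |  27 | hcb

[18, 29, 3, 5, 10, 0, 26, 28, 2, 22, 23, 8, 20, 13, 24, 15, 19, 4, 9, 21, 14, 6, 11, 25, 7, 16, 1, 12, 17, 27]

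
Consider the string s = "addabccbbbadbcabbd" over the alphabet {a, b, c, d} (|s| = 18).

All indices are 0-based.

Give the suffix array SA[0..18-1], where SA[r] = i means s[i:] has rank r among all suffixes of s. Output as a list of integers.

[14, 3, 10, 0, 9, 8, 7, 15, 12, 4, 16, 13, 6, 5, 17, 2, 11, 1]

rank→(start, suffix):
  0 → (14, 'abbd')
  1 → (3, 'abccbbbadbcabbd')
  2 → (10, 'adbcabbd')
  3 → (0, 'addabccbbbadbcabbd')
  4 → (9, 'badbcabbd')
  5 → (8, 'bbadbcabbd')
  6 → (7, 'bbbadbcabbd')
  7 → (15, 'bbd')
  8 → (12, 'bcabbd')
  9 → (4, 'bccbbbadbcabbd')
  10 → (16, 'bd')
  11 → (13, 'cabbd')
  12 → (6, 'cbbbadbcabbd')
  13 → (5, 'ccbbbadbcabbd')
  14 → (17, 'd')
  15 → (2, 'dabccbbbadbcabbd')
  16 → (11, 'dbcabbd')
  17 → (1, 'ddabccbbbadbcabbd')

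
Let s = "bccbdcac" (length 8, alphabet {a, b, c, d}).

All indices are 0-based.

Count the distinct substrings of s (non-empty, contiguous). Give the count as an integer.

32

sorted suffixes:
  #0 SA[0]=6  'ac'
  #1 SA[1]=0  'bccbdcac'
  #2 SA[2]=3  'bdcac'
  #3 SA[3]=7  'c'
  #4 SA[4]=5  'cac'
  #5 SA[5]=2  'cbdcac'
  #6 SA[6]=1  'ccbdcac'
  #7 SA[7]=4  'dcac'

SA = [6, 0, 3, 7, 5, 2, 1, 4]
rank  pair      lcp
   1  s[6:],s[0:]  0  ''
   2  s[0:],s[3:]  1  'b'
   3  s[3:],s[7:]  0  ''
   4  s[7:],s[5:]  1  'c'
   5  s[5:],s[2:]  1  'c'
   6  s[2:],s[1:]  1  'c'
   7  s[1:],s[4:]  0  ''

n(n+1)/2 = 8·9/2 = 36
Σ LCP = 0 + 0 + 1 + 0 + 1 + 1 + 1 + 0 = 4
distinct = 36 − 4 = 32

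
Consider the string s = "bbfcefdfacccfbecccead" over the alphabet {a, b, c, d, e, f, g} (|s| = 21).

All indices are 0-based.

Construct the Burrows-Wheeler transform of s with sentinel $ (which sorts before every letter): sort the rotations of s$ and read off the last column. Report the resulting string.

dfe$fbeacccfcafcbcdcbe

rank  rotation                last
    0  $bbfcefdfacccfbecccead  d
    1  acccfbecccead$bbfcefdf  f
    2  ad$bbfcefdfacccfbeccce  e
    3  bbfcefdfacccfbecccead$  $
    4  becccead$bbfcefdfacccf  f
    5  bfcefdfacccfbecccead$b  b
    6  cccead$bbfcefdfacccfbe  e
    7  cccfbecccead$bbfcefdfa  a
    8  ccead$bbfcefdfacccfbec  c
    9  ccfbecccead$bbfcefdfac  c
   10  cead$bbfcefdfacccfbecc  c
   11  cefdfacccfbecccead$bbf  f
   12  cfbecccead$bbfcefdfacc  c
   13  d$bbfcefdfacccfbecccea  a
   14  dfacccfbecccead$bbfcef  f
   15  ead$bbfcefdfacccfbeccc  c
   16  ecccead$bbfcefdfacccfb  b
   17  efdfacccfbecccead$bbfc  c
   18  facccfbecccead$bbfcefd  d
   19  fbecccead$bbfcefdfaccc  c
   20  fcefdfacccfbecccead$bb  b
   21  fdfacccfbecccead$bbfce  e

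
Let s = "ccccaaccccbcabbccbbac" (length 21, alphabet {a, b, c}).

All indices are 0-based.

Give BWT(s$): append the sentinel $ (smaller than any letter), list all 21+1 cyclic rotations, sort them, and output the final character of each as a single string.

rank  rotation                last
    0  $ccccaaccccbcabbccbbac  c
    1  aaccccbcabbccbbac$cccc  c
    2  abbccbbac$ccccaaccccbc  c
    3  ac$ccccaaccccbcabbccbb  b
    4  accccbcabbccbbac$cccca  a
    5  bac$ccccaaccccbcabbccb  b
    6  bbac$ccccaaccccbcabbcc  c
    7  bbccbbac$ccccaaccccbca  a
    8  bcabbccbbac$ccccaacccc  c
    9  bccbbac$ccccaaccccbcab  b
   10  c$ccccaaccccbcabbccbba  a
   11  caaccccbcabbccbbac$ccc  c
   12  cabbccbbac$ccccaaccccb  b
   13  cbbac$ccccaaccccbcabbc  c
   14  cbcabbccbbac$ccccaaccc  c
   15  ccaaccccbcabbccbbac$cc  c
   16  ccbbac$ccccaaccccbcabb  b
   17  ccbcabbccbbac$ccccaacc  c
   18  cccaaccccbcabbccbbac$c  c
   19  cccbcabbccbbac$ccccaac  c
   20  ccccaaccccbcabbccbbac$  $
   21  ccccbcabbccbbac$ccccaa  a

cccbabcacbacbcccbccc$a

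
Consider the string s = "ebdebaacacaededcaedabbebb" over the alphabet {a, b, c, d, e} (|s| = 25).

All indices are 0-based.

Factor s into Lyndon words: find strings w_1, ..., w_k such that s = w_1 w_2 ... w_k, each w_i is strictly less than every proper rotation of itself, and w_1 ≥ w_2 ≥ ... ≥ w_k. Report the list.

["e", "bde", "b", "aacacaededcaedabbebb"]

emit factor 1: 'e' (i=0, period=1)
emit factor 2: 'bde' (i=1, period=3)
emit factor 3: 'b' (i=4, period=1)
emit factor 4: 'aacacaededcaedabbebb' (i=5, period=20)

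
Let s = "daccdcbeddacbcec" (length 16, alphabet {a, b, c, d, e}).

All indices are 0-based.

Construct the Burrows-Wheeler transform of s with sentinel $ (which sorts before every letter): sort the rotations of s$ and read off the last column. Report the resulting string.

cddcceadacbd$cecb

rank  rotation           last
    0  $daccdcbeddacbcec  c
    1  acbcec$daccdcbedd  d
    2  accdcbeddacbcec$d  d
    3  bcec$daccdcbeddac  c
    4  beddacbcec$daccdc  c
    5  c$daccdcbeddacbce  e
    6  cbcec$daccdcbedda  a
    7  cbeddacbcec$daccd  d
    8  ccdcbeddacbcec$da  a
    9  cdcbeddacbcec$dac  c
   10  cec$daccdcbeddacb  b
   11  dacbcec$daccdcbed  d
   12  daccdcbeddacbcec$  $
   13  dcbeddacbcec$dacc  c
   14  ddacbcec$daccdcbe  e
   15  ec$daccdcbeddacbc  c
   16  eddacbcec$daccdcb  b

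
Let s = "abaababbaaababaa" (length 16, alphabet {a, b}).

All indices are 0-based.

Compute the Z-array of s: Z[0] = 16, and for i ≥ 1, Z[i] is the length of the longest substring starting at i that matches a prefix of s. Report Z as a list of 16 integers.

[16, 0, 1, 3, 0, 2, 0, 0, 1, 1, 3, 0, 4, 0, 1, 1]

Z[0]=16
i=1: fresh scan; Z[1]=0
i=2: fresh scan; Z[2]=1 grow→box=[2,3)
i=3: fresh scan; Z[3]=3 grow→box=[3,6)
i=4: min(r-i=2, Z[1]=0)=0; Z[4]=0
i=5: min(r-i=1, Z[2]=1)=1; Z[5]=2 grow→box=[5,7)
i=6: min(r-i=1, Z[1]=0)=0; Z[6]=0
i=7: fresh scan; Z[7]=0
i=8: fresh scan; Z[8]=1 grow→box=[8,9)
i=9: fresh scan; Z[9]=1 grow→box=[9,10)
i=10: fresh scan; Z[10]=3 grow→box=[10,13)
i=11: min(r-i=2, Z[1]=0)=0; Z[11]=0
i=12: min(r-i=1, Z[2]=1)=1; Z[12]=4 grow→box=[12,16)
i=13: min(r-i=3, Z[1]=0)=0; Z[13]=0
i=14: min(r-i=2, Z[2]=1)=1; Z[14]=1
i=15: min(r-i=1, Z[3]=3)=1; Z[15]=1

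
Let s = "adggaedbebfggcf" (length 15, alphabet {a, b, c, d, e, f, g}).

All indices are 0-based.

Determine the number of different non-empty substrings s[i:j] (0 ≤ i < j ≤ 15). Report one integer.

111

rank | idx | suffix
   0 |   0 | adggaedbebfggcf
   1 |   4 | aedbebfggcf
   2 |   7 | bebfggcf
   3 |   9 | bfggcf
   4 |  13 | cf
   5 |   6 | dbebfggcf
   6 |   1 | dggaedbebfggcf
   7 |   8 | ebfggcf
   8 |   5 | edbebfggcf
   9 |  14 | f
  10 |  10 | fggcf
  11 |   3 | gaedbebfggcf
  12 |  12 | gcf
  13 |   2 | ggaedbebfggcf
  14 |  11 | ggcf

SA = [0, 4, 7, 9, 13, 6, 1, 8, 5, 14, 10, 3, 12, 2, 11]
i: (SA[i-1],SA[i]) lcp shared
  1: (0,4) 1 'a'
  2: (4,7) 0 ''
  3: (7,9) 1 'b'
  4: (9,13) 0 ''
  5: (13,6) 0 ''
  6: (6,1) 1 'd'
  7: (1,8) 0 ''
  8: (8,5) 1 'e'
  9: (5,14) 0 ''
  10: (14,10) 1 'f'
  11: (10,3) 0 ''
  12: (3,12) 1 'g'
  13: (12,2) 1 'g'
  14: (2,11) 2 'gg'

n(n+1)/2 = 15·16/2 = 120
Σ LCP = 0 + 1 + 0 + 1 + 0 + 0 + 1 + 0 + 1 + 0 + 1 + 0 + 1 + 1 + 2 = 9
distinct = 120 − 9 = 111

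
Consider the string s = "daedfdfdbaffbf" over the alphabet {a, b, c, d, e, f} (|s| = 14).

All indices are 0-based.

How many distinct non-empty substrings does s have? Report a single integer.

rank | idx | suffix
   0 |   1 | aedfdfdbaffbf
   1 |   9 | affbf
   2 |   8 | baffbf
   3 |  12 | bf
   4 |   0 | daedfdfdbaffbf
   5 |   7 | dbaffbf
   6 |   5 | dfdbaffbf
   7 |   3 | dfdfdbaffbf
   8 |   2 | edfdfdbaffbf
   9 |  13 | f
  10 |  11 | fbf
  11 |   6 | fdbaffbf
  12 |   4 | fdfdbaffbf
  13 |  10 | ffbf

SA = [1, 9, 8, 12, 0, 7, 5, 3, 2, 13, 11, 6, 4, 10]
rank  pair      lcp
   1  s[1:],s[9:]  1  'a'
   2  s[9:],s[8:]  0  ''
   3  s[8:],s[12:]  1  'b'
   4  s[12:],s[0:]  0  ''
   5  s[0:],s[7:]  1  'd'
   6  s[7:],s[5:]  1  'd'
   7  s[5:],s[3:]  3  'dfd'
   8  s[3:],s[2:]  0  ''
   9  s[2:],s[13:]  0  ''
  10  s[13:],s[11:]  1  'f'
  11  s[11:],s[6:]  1  'f'
  12  s[6:],s[4:]  2  'fd'
  13  s[4:],s[10:]  1  'f'

n(n+1)/2 = 14·15/2 = 105
Σ LCP = 0 + 1 + 0 + 1 + 0 + 1 + 1 + 3 + 0 + 0 + 1 + 1 + 2 + 1 = 12
distinct = 105 − 12 = 93

93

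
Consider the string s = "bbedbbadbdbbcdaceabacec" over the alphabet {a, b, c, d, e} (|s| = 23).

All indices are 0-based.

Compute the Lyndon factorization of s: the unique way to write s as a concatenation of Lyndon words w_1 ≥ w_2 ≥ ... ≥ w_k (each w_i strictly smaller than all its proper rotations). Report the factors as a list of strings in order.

["bbed", "b", "b", "adbdbbcd", "ace", "abacec"]

emit factor 1: 'bbed' (i=0, period=4)
emit factor 2: 'b' (i=4, period=1)
emit factor 3: 'b' (i=5, period=1)
emit factor 4: 'adbdbbcd' (i=6, period=8)
emit factor 5: 'ace' (i=14, period=3)
emit factor 6: 'abacec' (i=17, period=6)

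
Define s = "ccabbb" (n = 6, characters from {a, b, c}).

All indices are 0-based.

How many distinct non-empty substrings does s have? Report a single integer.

17

rank→(start, suffix):
  0 → (2, 'abbb')
  1 → (5, 'b')
  2 → (4, 'bb')
  3 → (3, 'bbb')
  4 → (1, 'cabbb')
  5 → (0, 'ccabbb')

SA = [2, 5, 4, 3, 1, 0]
[i] adj suffixes → lcp
  [1] 2/5 → 0 ('')
  [2] 5/4 → 1 ('b')
  [3] 4/3 → 2 ('bb')
  [4] 3/1 → 0 ('')
  [5] 1/0 → 1 ('c')

n(n+1)/2 = 6·7/2 = 21
Σ LCP = 0 + 0 + 1 + 2 + 0 + 1 = 4
distinct = 21 − 4 = 17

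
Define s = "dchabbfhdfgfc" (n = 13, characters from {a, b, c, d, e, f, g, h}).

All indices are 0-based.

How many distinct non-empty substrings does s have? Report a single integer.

rank | idx | suffix
   0 |   3 | abbfhdfgfc
   1 |   4 | bbfhdfgfc
   2 |   5 | bfhdfgfc
   3 |  12 | c
   4 |   1 | chabbfhdfgfc
   5 |   0 | dchabbfhdfgfc
   6 |   8 | dfgfc
   7 |  11 | fc
   8 |   9 | fgfc
   9 |   6 | fhdfgfc
  10 |  10 | gfc
  11 |   2 | habbfhdfgfc
  12 |   7 | hdfgfc

SA = [3, 4, 5, 12, 1, 0, 8, 11, 9, 6, 10, 2, 7]
[i] adj suffixes → lcp
  [1] 3/4 → 0 ('')
  [2] 4/5 → 1 ('b')
  [3] 5/12 → 0 ('')
  [4] 12/1 → 1 ('c')
  [5] 1/0 → 0 ('')
  [6] 0/8 → 1 ('d')
  [7] 8/11 → 0 ('')
  [8] 11/9 → 1 ('f')
  [9] 9/6 → 1 ('f')
  [10] 6/10 → 0 ('')
  [11] 10/2 → 0 ('')
  [12] 2/7 → 1 ('h')

n(n+1)/2 = 13·14/2 = 91
Σ LCP = 0 + 0 + 1 + 0 + 1 + 0 + 1 + 0 + 1 + 1 + 0 + 0 + 1 = 6
distinct = 91 − 6 = 85

85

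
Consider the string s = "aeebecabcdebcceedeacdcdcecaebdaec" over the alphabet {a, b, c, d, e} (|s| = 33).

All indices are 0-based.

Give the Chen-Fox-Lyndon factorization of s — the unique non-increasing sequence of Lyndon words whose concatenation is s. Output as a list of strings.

emit factor 1: 'aeebec' (i=0, period=6)
emit factor 2: 'abcdebcceedeacdcdcecaebdaec' (i=6, period=27)

["aeebec", "abcdebcceedeacdcdcecaebdaec"]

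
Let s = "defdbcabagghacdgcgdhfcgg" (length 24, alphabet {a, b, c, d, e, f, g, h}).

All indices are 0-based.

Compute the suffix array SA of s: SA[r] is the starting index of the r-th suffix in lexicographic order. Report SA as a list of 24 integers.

[6, 12, 8, 7, 4, 5, 13, 16, 21, 3, 0, 14, 18, 1, 20, 2, 23, 15, 17, 22, 9, 10, 11, 19]

sorted suffixes:
  #0 SA[0]=6  'abagghacdgcgdhfcgg'
  #1 SA[1]=12  'acdgcgdhfcgg'
  #2 SA[2]=8  'agghacdgcgdhfcgg'
  #3 SA[3]=7  'bagghacdgcgdhfcgg'
  #4 SA[4]=4  'bcabagghacdgcgdhfcgg'
  #5 SA[5]=5  'cabagghacdgcgdhfcgg'
  #6 SA[6]=13  'cdgcgdhfcgg'
  #7 SA[7]=16  'cgdhfcgg'
  #8 SA[8]=21  'cgg'
  #9 SA[9]=3  'dbcabagghacdgcgdhfcgg'
  #10 SA[10]=0  'defdbcabagghacdgcgdhfcgg'
  #11 SA[11]=14  'dgcgdhfcgg'
  #12 SA[12]=18  'dhfcgg'
  #13 SA[13]=1  'efdbcabagghacdgcgdhfcgg'
  #14 SA[14]=20  'fcgg'
  #15 SA[15]=2  'fdbcabagghacdgcgdhfcgg'
  #16 SA[16]=23  'g'
  #17 SA[17]=15  'gcgdhfcgg'
  #18 SA[18]=17  'gdhfcgg'
  #19 SA[19]=22  'gg'
  #20 SA[20]=9  'gghacdgcgdhfcgg'
  #21 SA[21]=10  'ghacdgcgdhfcgg'
  #22 SA[22]=11  'hacdgcgdhfcgg'
  #23 SA[23]=19  'hfcgg'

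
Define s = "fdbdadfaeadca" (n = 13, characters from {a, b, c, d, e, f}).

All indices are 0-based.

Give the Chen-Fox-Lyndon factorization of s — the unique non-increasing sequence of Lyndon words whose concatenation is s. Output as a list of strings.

emit factor 1: 'f' (i=0, period=1)
emit factor 2: 'd' (i=1, period=1)
emit factor 3: 'bd' (i=2, period=2)
emit factor 4: 'adfae' (i=4, period=5)
emit factor 5: 'adc' (i=9, period=3)
emit factor 6: 'a' (i=12, period=1)

["f", "d", "bd", "adfae", "adc", "a"]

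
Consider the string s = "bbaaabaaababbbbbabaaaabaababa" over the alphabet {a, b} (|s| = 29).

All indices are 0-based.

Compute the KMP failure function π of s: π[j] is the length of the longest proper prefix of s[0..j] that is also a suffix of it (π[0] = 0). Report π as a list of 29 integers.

π[0] = 0
j=1 s[j]='b': π[1]=1 (border 'b')
j=2 s[j]='a': k: 1→0; π[2]=0 (border '')
j=3 s[j]='a': π[3]=0 (border '')
j=4 s[j]='a': π[4]=0 (border '')
j=5 s[j]='b': π[5]=1 (border 'b')
j=6 s[j]='a': k: 1→0; π[6]=0 (border '')
j=7 s[j]='a': π[7]=0 (border '')
j=8 s[j]='a': π[8]=0 (border '')
j=9 s[j]='b': π[9]=1 (border 'b')
j=10 s[j]='a': k: 1→0; π[10]=0 (border '')
j=11 s[j]='b': π[11]=1 (border 'b')
j=12 s[j]='b': π[12]=2 (border 'bb')
j=13 s[j]='b': k: 2→1; π[13]=2 (border 'bb')
j=14 s[j]='b': k: 2→1; π[14]=2 (border 'bb')
j=15 s[j]='b': k: 2→1; π[15]=2 (border 'bb')
j=16 s[j]='a': π[16]=3 (border 'bba')
j=17 s[j]='b': k: 3→0; π[17]=1 (border 'b')
j=18 s[j]='a': k: 1→0; π[18]=0 (border '')
j=19 s[j]='a': π[19]=0 (border '')
j=20 s[j]='a': π[20]=0 (border '')
j=21 s[j]='a': π[21]=0 (border '')
j=22 s[j]='b': π[22]=1 (border 'b')
j=23 s[j]='a': k: 1→0; π[23]=0 (border '')
j=24 s[j]='a': π[24]=0 (border '')
j=25 s[j]='b': π[25]=1 (border 'b')
j=26 s[j]='a': k: 1→0; π[26]=0 (border '')
j=27 s[j]='b': π[27]=1 (border 'b')
j=28 s[j]='a': k: 1→0; π[28]=0 (border '')

[0, 1, 0, 0, 0, 1, 0, 0, 0, 1, 0, 1, 2, 2, 2, 2, 3, 1, 0, 0, 0, 0, 1, 0, 0, 1, 0, 1, 0]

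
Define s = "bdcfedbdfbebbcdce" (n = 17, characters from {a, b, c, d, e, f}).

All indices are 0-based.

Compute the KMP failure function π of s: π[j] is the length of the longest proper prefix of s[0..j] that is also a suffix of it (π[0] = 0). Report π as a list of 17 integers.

π[0] = 0
j=1 s[j]='d': π[1]=0 (border '')
j=2 s[j]='c': π[2]=0 (border '')
j=3 s[j]='f': π[3]=0 (border '')
j=4 s[j]='e': π[4]=0 (border '')
j=5 s[j]='d': π[5]=0 (border '')
j=6 s[j]='b': π[6]=1 (border 'b')
j=7 s[j]='d': π[7]=2 (border 'bd')
j=8 s[j]='f': k: 2→0; π[8]=0 (border '')
j=9 s[j]='b': π[9]=1 (border 'b')
j=10 s[j]='e': k: 1→0; π[10]=0 (border '')
j=11 s[j]='b': π[11]=1 (border 'b')
j=12 s[j]='b': k: 1→0; π[12]=1 (border 'b')
j=13 s[j]='c': k: 1→0; π[13]=0 (border '')
j=14 s[j]='d': π[14]=0 (border '')
j=15 s[j]='c': π[15]=0 (border '')
j=16 s[j]='e': π[16]=0 (border '')

[0, 0, 0, 0, 0, 0, 1, 2, 0, 1, 0, 1, 1, 0, 0, 0, 0]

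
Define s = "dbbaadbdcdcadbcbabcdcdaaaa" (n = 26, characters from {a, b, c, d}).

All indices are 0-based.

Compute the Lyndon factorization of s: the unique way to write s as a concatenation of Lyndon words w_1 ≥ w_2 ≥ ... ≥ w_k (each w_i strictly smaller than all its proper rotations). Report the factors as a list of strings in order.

["d", "b", "b", "aadbdcdcadbcbabcdcd", "a", "a", "a", "a"]

emit factor 1: 'd' (i=0, period=1)
emit factor 2: 'b' (i=1, period=1)
emit factor 3: 'b' (i=2, period=1)
emit factor 4: 'aadbdcdcadbcbabcdcd' (i=3, period=19)
emit factor 5: 'a' (i=22, period=1)
emit factor 6: 'a' (i=23, period=1)
emit factor 7: 'a' (i=24, period=1)
emit factor 8: 'a' (i=25, period=1)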